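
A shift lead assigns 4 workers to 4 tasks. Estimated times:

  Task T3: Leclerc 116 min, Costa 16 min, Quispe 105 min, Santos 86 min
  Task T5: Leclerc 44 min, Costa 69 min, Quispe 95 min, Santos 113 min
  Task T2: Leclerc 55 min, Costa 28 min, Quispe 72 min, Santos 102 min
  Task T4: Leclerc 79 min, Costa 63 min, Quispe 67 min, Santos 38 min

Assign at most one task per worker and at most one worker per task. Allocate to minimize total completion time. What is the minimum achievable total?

Minimum total: 170 min

This is a one-to-one assignment (minimum-cost bipartite matching).
Optimal: Leclerc→Task T5 (44 min), Costa→Task T3 (16 min), Quispe→Task T2 (72 min), Santos→Task T4 (38 min) — total 44+16+72+38 = 170 min.
Row-greedy (each worker in turn takes its cheapest remaining task) gives 229 min, worse by 59.
Every other assignment is strictly worse.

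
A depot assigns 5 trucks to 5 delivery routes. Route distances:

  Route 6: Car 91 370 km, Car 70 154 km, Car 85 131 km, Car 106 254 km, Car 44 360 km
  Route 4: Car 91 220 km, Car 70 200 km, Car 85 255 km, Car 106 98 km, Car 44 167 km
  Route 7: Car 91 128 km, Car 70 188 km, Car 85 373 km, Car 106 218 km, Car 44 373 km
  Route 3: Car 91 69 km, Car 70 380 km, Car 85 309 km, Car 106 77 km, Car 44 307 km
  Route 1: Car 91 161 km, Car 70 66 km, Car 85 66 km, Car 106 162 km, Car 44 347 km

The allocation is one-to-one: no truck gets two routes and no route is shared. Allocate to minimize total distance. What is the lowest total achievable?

Min total: 569 km

This is the linear assignment problem.
Optimal: Car 91→Route 7 (128 km), Car 70→Route 1 (66 km), Car 85→Route 6 (131 km), Car 106→Route 3 (77 km), Car 44→Route 4 (167 km) — total 128+66+131+77+167 = 569 km.
Column-greedy (each route in turn goes to its cheapest remaining truck) gives 730 km, worse by 161.
Checked against all permutations: 569 km is optimal.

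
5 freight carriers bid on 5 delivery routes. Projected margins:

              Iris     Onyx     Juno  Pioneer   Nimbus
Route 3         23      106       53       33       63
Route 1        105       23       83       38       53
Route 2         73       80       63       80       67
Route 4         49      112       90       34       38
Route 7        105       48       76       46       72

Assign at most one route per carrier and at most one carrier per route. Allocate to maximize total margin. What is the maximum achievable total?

Max total: $453k

Optimal: Iris→Route 1 ($105k), Onyx→Route 3 ($106k), Juno→Route 4 ($90k), Pioneer→Route 2 ($80k), Nimbus→Route 7 ($72k) — total 105+106+90+80+72 = $453k.
Row-greedy (each carrier in turn takes its best remaining route) gives $436k, worse by 17.
Swapping Onyx↔Iris (Onyx→Route 1 $23k, Iris→Route 3 $23k) loses 165.
Checked against all permutations: $453k is optimal.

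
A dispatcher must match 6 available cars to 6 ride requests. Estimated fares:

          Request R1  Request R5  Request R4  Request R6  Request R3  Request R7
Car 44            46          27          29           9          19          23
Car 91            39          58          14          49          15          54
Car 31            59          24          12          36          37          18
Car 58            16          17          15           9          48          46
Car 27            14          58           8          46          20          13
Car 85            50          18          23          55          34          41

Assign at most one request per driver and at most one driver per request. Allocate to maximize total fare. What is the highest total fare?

Maximum total: $303

This is a one-to-one assignment (maximum-weight bipartite matching).
Optimal: Car 44→Request R4 ($29), Car 91→Request R7 ($54), Car 31→Request R1 ($59), Car 58→Request R3 ($48), Car 27→Request R5 ($58), Car 85→Request R6 ($55) — total 29+54+59+48+58+55 = $303.
Row-greedy (each driver in turn takes its best remaining request) gives $256, worse by 47.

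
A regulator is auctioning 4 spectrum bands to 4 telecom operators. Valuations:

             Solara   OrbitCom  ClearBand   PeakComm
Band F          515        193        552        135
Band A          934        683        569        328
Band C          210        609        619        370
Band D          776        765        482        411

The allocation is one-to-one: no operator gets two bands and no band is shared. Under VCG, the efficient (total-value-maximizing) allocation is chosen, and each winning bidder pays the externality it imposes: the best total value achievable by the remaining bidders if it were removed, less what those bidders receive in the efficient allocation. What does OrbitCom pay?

OrbitCom pays $108M.

Efficient allocation: Solara→Band A ($934M), OrbitCom→Band D ($765M), ClearBand→Band F ($552M), PeakComm→Band C ($370M); total welfare W = $2621M.
OrbitCom receives Band D at value $765M, so the others get W − 765 = $1856M.
Without OrbitCom: best allocation of the remaining 3 bidders over all 4 bands is Solara→Band A ($934M), ClearBand→Band C ($619M), PeakComm→Band D ($411M), total $1964M.
VCG payment = (others' best without OrbitCom) − (others' welfare with OrbitCom) = 1964 − 1856 = $108M.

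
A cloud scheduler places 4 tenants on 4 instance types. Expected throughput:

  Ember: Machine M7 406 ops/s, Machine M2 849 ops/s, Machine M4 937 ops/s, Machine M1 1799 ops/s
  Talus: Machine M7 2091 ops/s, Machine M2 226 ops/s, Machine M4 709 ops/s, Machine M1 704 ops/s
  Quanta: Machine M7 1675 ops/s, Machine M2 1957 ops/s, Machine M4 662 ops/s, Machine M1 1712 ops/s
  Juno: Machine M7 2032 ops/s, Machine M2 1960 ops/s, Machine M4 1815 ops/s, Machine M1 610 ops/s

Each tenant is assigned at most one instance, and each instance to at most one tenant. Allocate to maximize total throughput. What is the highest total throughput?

Max total: 7662 ops/s

This is the linear assignment problem.
Optimal: Ember→Machine M1 (1799 ops/s), Talus→Machine M7 (2091 ops/s), Quanta→Machine M2 (1957 ops/s), Juno→Machine M4 (1815 ops/s) — total 1799+2091+1957+1815 = 7662 ops/s.
Checked against all permutations: 7662 ops/s is optimal.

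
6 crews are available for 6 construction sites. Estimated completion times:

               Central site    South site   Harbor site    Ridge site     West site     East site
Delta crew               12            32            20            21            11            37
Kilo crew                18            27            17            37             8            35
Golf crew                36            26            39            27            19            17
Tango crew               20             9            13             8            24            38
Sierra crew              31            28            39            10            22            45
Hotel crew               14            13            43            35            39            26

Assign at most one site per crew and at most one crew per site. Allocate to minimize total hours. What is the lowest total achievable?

Min total: 73 hours

Treat this as an assignment problem: match each crew to one site.
Optimal: Delta crew→Central site (12 hours), Kilo crew→West site (8 hours), Golf crew→East site (17 hours), Tango crew→Harbor site (13 hours), Sierra crew→Ridge site (10 hours), Hotel crew→South site (13 hours) — total 12+8+17+13+10+13 = 73 hours.
Column-greedy (each site in turn goes to its cheapest remaining crew) gives 93 hours, worse by 20.
Checked against all permutations: 73 hours is optimal.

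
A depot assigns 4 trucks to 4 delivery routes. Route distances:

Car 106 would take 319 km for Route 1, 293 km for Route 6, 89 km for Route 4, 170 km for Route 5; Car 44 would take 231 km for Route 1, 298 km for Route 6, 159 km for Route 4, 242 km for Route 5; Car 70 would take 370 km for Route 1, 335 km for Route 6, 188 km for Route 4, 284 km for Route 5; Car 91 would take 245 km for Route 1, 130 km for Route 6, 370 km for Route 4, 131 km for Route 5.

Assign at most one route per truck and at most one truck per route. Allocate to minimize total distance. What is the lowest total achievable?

Optimal: Car 106→Route 5 (170 km), Car 44→Route 1 (231 km), Car 70→Route 4 (188 km), Car 91→Route 6 (130 km) — total 170+231+188+130 = 719 km.
Min-entry greedy (repeatedly take the single cheapest remaining cell) gives 734 km, worse by 15.
Next-best assignment: Car 106→Route 4, Car 44→Route 1, Car 70→Route 5, Car 91→Route 6 = 734 km.
Swapping Car 91↔Car 106 (Car 91→Route 5 131 km, Car 106→Route 6 293 km) adds 124.

Minimum total: 719 km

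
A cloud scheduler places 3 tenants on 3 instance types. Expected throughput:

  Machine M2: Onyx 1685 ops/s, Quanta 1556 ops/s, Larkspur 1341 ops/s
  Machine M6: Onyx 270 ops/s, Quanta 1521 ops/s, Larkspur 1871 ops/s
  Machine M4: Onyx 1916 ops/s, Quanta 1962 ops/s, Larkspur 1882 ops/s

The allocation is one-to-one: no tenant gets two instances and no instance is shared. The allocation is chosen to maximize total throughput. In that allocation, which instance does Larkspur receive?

Larkspur receives Machine M6.

This is the linear assignment problem.
Optimal: Onyx→Machine M2 (1685 ops/s), Quanta→Machine M4 (1962 ops/s), Larkspur→Machine M6 (1871 ops/s) — total 1685+1962+1871 = 5518 ops/s.
Row-greedy (each tenant in turn takes its best remaining instance) gives 5343 ops/s, worse by 175.
Larkspur's own top instance is Machine M4 (1882 ops/s), but forcing Larkspur→Machine M4 and reassigning the rest optimally gives only 5088 ops/s — worse by 430.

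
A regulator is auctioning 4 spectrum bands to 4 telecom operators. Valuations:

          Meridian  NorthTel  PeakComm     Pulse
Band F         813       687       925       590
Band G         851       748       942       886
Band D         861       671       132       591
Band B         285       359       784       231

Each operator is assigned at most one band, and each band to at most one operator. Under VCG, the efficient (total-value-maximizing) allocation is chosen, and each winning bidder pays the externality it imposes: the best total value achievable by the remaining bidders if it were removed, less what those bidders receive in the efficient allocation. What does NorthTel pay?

Efficient allocation: Meridian→Band D ($861M), NorthTel→Band F ($687M), PeakComm→Band B ($784M), Pulse→Band G ($886M); total welfare W = $3218M.
NorthTel receives Band F at value $687M, so the others get W − 687 = $2531M.
Without NorthTel: best allocation of the remaining 3 bidders over all 4 bands is Meridian→Band D ($861M), PeakComm→Band F ($925M), Pulse→Band G ($886M), total $2672M.
VCG payment = (others' best without NorthTel) − (others' welfare with NorthTel) = 2672 − 2531 = $141M.

NorthTel pays $141M.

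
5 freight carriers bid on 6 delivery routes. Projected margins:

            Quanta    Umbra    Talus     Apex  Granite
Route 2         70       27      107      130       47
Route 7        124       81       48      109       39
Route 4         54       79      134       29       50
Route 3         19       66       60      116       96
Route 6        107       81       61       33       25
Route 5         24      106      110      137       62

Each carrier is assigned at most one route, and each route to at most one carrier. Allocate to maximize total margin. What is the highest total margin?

Max total: $590k

Optimal: Quanta→Route 7 ($124k), Umbra→Route 5 ($106k), Talus→Route 4 ($134k), Apex→Route 2 ($130k), Granite→Route 3 ($96k) — total 124+106+134+130+96 = $590k.
Max-entry greedy (repeatedly take the single best remaining cell) gives $572k, worse by 18.
Next-best assignment: Quanta→Route 6, Umbra→Route 5, Talus→Route 4, Apex→Route 2, Granite→Route 3 = $573k.
Checked against all permutations: $590k is optimal.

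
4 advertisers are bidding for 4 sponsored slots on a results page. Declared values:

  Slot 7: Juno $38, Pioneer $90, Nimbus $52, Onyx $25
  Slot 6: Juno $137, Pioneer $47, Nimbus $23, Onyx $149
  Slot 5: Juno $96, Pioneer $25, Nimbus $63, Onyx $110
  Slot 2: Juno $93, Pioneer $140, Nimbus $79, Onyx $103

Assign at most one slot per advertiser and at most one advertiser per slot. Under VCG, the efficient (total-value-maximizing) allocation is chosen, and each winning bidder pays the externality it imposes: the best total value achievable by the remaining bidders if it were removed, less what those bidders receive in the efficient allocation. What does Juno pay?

Juno pays $50.

Efficient allocation: Juno→Slot 6 ($137), Pioneer→Slot 2 ($140), Nimbus→Slot 7 ($52), Onyx→Slot 5 ($110); total welfare W = $439.
Juno receives Slot 6 at value $137, so the others get W − 137 = $302.
Without Juno: best allocation of the remaining 3 bidders over all 4 slots is Pioneer→Slot 2 ($140), Nimbus→Slot 5 ($63), Onyx→Slot 6 ($149), total $352.
VCG payment = (others' best without Juno) − (others' welfare with Juno) = 352 − 302 = $50.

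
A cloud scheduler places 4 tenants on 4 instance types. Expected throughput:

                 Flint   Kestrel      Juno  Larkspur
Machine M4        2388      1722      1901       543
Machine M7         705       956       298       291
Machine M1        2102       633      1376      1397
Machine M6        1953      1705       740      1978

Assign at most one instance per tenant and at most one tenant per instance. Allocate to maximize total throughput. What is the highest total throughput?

Optimal: Flint→Machine M1 (2102 ops/s), Kestrel→Machine M7 (956 ops/s), Juno→Machine M4 (1901 ops/s), Larkspur→Machine M6 (1978 ops/s) — total 2102+956+1901+1978 = 6937 ops/s.
Row-greedy (each tenant in turn takes its best remaining instance) gives 5760 ops/s, worse by 1177.
Next-best assignment: Flint→Machine M4, Kestrel→Machine M7, Juno→Machine M1, Larkspur→Machine M6 = 6698 ops/s.

Maximum total: 6937 ops/s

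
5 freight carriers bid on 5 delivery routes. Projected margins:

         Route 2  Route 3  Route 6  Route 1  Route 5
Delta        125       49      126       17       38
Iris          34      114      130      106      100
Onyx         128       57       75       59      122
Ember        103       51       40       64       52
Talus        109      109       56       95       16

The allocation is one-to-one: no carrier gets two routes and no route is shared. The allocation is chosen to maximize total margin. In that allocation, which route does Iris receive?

Iris receives Route 1.

This is a one-to-one assignment (maximum-weight bipartite matching).
Optimal: Delta→Route 6 ($126k), Iris→Route 1 ($106k), Onyx→Route 5 ($122k), Ember→Route 2 ($103k), Talus→Route 3 ($109k) — total 126+106+122+103+109 = $566k.
Swapping Talus↔Iris (Talus→Route 1 $95k, Iris→Route 3 $114k) loses 6.
Iris's own top route is Route 6 ($130k), but forcing Iris→Route 6 and reassigning the rest optimally gives only $550k — worse by 16.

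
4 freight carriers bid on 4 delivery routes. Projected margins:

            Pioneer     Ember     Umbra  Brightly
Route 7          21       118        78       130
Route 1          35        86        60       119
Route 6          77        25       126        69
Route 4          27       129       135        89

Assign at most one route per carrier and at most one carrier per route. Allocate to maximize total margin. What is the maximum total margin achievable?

Maximum total: $449k

Optimal: Pioneer→Route 6 ($77k), Ember→Route 7 ($118k), Umbra→Route 4 ($135k), Brightly→Route 1 ($119k) — total 77+118+135+119 = $449k.
Row-greedy (each carrier in turn takes its best remaining route) gives $403k, worse by 46.
Swapping Pioneer↔Ember (Pioneer→Route 7 $21k, Ember→Route 6 $25k) loses 149.
No other one-to-one assignment exceeds $449k.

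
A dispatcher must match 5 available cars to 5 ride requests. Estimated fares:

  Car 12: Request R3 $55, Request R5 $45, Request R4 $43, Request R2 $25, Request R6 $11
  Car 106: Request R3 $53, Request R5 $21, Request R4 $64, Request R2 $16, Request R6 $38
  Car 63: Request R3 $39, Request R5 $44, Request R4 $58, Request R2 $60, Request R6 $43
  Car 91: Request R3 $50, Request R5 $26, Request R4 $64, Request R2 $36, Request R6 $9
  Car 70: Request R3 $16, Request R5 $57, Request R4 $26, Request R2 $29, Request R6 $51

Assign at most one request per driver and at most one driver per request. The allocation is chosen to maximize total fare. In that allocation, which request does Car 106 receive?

Car 106 receives Request R6.

This is a one-to-one assignment (maximum-weight bipartite matching).
Optimal: Car 12→Request R3 ($55), Car 106→Request R6 ($38), Car 63→Request R2 ($60), Car 91→Request R4 ($64), Car 70→Request R5 ($57) — total 55+38+60+64+57 = $274.
Max-entry greedy (repeatedly take the single best remaining cell) gives $245, worse by 29.
Swapping Car 70↔Car 106 (Car 70→Request R6 $51, Car 106→Request R5 $21) loses 23.
Car 106's own top request is Request R4 ($64), but forcing Car 106→Request R4 and reassigning the rest optimally gives only $270 — worse by 4.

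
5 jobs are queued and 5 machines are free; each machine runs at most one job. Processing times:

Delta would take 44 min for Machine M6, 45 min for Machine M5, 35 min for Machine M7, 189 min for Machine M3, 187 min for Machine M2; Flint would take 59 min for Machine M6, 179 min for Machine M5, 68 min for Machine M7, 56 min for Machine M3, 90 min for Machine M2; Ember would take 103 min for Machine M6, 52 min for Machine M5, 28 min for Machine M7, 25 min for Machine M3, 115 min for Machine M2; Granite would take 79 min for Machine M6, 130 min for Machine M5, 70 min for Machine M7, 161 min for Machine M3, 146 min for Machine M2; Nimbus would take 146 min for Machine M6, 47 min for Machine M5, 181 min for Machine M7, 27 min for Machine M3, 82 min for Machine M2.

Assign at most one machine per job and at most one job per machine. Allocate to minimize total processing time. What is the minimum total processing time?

Optimal: Delta→Machine M5 (45 min), Flint→Machine M2 (90 min), Ember→Machine M7 (28 min), Granite→Machine M6 (79 min), Nimbus→Machine M3 (27 min) — total 45+90+28+79+27 = 269 min.
Row-greedy (each job in turn takes its cheapest remaining machine) gives 304 min, worse by 35.
Checked against all permutations: 269 min is optimal.

Minimum total: 269 min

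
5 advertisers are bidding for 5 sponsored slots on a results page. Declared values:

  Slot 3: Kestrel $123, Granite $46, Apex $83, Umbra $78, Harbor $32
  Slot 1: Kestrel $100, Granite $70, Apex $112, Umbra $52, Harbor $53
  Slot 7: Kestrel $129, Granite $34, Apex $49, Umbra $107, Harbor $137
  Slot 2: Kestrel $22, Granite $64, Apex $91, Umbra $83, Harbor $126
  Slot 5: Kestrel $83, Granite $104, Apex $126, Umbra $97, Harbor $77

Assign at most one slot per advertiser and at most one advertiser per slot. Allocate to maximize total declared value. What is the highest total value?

Max total: $572

Optimal: Kestrel→Slot 3 ($123), Granite→Slot 5 ($104), Apex→Slot 1 ($112), Umbra→Slot 7 ($107), Harbor→Slot 2 ($126) — total 123+104+112+107+126 = $572.
Max-entry greedy (repeatedly take the single best remaining cell) gives $539, worse by 33.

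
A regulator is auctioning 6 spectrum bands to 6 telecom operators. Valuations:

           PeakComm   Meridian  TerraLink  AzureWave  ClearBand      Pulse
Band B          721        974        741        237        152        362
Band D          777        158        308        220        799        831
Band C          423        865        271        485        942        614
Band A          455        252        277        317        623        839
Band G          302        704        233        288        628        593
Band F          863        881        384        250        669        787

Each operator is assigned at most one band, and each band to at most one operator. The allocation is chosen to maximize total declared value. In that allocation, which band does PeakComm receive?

PeakComm receives Band D.

Optimal: PeakComm→Band D ($777M), Meridian→Band F ($881M), TerraLink→Band B ($741M), AzureWave→Band G ($288M), ClearBand→Band C ($942M), Pulse→Band A ($839M) — total 777+881+741+288+942+839 = $4468M.
Max-entry greedy (repeatedly take the single best remaining cell) gives $4214M, worse by 254.
Swapping AzureWave↔Pulse (AzureWave→Band A $317M, Pulse→Band G $593M) loses 217.
Checked against all permutations: $4468M is optimal.
PeakComm's own top band is Band F ($863M), but forcing PeakComm→Band F and reassigning the rest optimally gives only $4431M — worse by 37.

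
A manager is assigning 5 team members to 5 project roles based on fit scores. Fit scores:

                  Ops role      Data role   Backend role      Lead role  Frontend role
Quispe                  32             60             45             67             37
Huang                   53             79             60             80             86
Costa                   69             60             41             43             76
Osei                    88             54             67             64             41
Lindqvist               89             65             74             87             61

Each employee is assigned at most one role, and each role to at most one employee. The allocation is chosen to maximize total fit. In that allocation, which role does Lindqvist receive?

Lindqvist receives Backend role.

This is the linear assignment problem.
Optimal: Quispe→Lead role (67 pts), Huang→Data role (79 pts), Costa→Frontend role (76 pts), Osei→Ops role (88 pts), Lindqvist→Backend role (74 pts) — total 67+79+76+88+74 = 384 pts.
Column-greedy (each role in turn goes to its best remaining employee) gives 378 pts, worse by 6.
Lindqvist's own top role is Ops role (89 pts), but forcing Lindqvist→Ops role and reassigning the rest optimally gives only 378 pts — worse by 6.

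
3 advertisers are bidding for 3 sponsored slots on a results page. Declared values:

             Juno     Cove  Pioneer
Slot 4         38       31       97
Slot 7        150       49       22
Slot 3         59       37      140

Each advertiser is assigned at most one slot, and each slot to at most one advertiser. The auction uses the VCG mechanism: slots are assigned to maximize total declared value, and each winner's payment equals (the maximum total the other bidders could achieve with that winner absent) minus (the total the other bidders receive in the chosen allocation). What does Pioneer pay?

Pioneer pays $6.

Efficient allocation: Juno→Slot 7 ($150), Cove→Slot 4 ($31), Pioneer→Slot 3 ($140); total welfare W = $321.
Pioneer receives Slot 3 at value $140, so the others get W − 140 = $181.
Without Pioneer: best allocation of the remaining 2 bidders over all 3 slots is Juno→Slot 7 ($150), Cove→Slot 3 ($37), total $187.
VCG payment = (others' best without Pioneer) − (others' welfare with Pioneer) = 187 − 181 = $6.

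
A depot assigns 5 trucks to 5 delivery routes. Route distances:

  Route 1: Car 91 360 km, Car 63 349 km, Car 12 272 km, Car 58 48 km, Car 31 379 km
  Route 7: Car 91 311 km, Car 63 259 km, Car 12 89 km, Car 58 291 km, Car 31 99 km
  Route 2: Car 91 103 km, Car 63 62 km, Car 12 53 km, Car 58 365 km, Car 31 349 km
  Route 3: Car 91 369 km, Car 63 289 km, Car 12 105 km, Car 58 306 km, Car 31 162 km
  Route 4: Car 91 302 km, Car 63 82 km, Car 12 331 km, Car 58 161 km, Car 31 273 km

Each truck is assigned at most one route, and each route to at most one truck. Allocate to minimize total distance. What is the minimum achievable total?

Min total: 437 km

This is a one-to-one assignment (minimum-cost bipartite matching).
Optimal: Car 91→Route 2 (103 km), Car 63→Route 4 (82 km), Car 12→Route 3 (105 km), Car 58→Route 1 (48 km), Car 31→Route 7 (99 km) — total 103+82+105+48+99 = 437 km.
Row-greedy (each truck in turn takes its cheapest remaining route) gives 484 km, worse by 47.
Swapping Car 31↔Car 91 (Car 31→Route 2 349 km, Car 91→Route 7 311 km) adds 458.
Checked against all permutations: 437 km is optimal.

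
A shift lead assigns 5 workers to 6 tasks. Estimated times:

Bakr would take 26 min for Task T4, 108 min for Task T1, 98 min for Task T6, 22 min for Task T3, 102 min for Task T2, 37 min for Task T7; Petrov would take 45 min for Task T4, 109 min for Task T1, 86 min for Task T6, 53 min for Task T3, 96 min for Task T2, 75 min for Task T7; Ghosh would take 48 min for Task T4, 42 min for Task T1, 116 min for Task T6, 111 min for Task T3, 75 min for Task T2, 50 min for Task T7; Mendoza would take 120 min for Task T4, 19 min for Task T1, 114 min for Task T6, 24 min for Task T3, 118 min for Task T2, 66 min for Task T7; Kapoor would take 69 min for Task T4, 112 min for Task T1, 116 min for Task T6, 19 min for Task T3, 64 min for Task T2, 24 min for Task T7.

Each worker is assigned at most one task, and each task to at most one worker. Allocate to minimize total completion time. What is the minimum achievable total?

This is a one-to-one assignment (minimum-cost bipartite matching).
Optimal: Bakr→Task T3 (22 min), Petrov→Task T4 (45 min), Ghosh→Task T2 (75 min), Mendoza→Task T1 (19 min), Kapoor→Task T7 (24 min) — total 22+45+75+19+24 = 185 min.
Min-entry greedy (repeatedly take the single cheapest remaining cell) gives 200 min, worse by 15.
Every other assignment is strictly worse.

Minimum total: 185 min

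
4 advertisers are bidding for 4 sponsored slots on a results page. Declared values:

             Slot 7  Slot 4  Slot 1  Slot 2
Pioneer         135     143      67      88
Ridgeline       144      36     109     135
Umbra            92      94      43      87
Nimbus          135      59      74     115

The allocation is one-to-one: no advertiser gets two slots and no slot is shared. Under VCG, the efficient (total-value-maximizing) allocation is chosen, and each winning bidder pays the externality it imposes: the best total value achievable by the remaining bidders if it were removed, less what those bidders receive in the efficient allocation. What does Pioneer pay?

Efficient allocation: Pioneer→Slot 4 ($143), Ridgeline→Slot 1 ($109), Umbra→Slot 2 ($87), Nimbus→Slot 7 ($135); total welfare W = $474.
Pioneer receives Slot 4 at value $143, so the others get W − 143 = $331.
Without Pioneer: best allocation of the remaining 3 bidders over all 4 slots is Ridgeline→Slot 2 ($135), Umbra→Slot 4 ($94), Nimbus→Slot 7 ($135), total $364.
VCG payment = (others' best without Pioneer) − (others' welfare with Pioneer) = 364 − 331 = $33.

Pioneer pays $33.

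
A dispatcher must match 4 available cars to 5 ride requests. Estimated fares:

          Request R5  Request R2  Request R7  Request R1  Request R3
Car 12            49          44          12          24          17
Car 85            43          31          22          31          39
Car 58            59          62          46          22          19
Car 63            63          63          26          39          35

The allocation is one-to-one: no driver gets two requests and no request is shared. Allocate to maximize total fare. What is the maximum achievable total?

Optimal: Car 12→Request R5 ($49), Car 85→Request R3 ($39), Car 58→Request R7 ($46), Car 63→Request R2 ($63) — total 49+39+46+63 = $197.
Row-greedy (each driver in turn takes its best remaining request) gives $189, worse by 8.
No other one-to-one assignment exceeds $197.

Max total: $197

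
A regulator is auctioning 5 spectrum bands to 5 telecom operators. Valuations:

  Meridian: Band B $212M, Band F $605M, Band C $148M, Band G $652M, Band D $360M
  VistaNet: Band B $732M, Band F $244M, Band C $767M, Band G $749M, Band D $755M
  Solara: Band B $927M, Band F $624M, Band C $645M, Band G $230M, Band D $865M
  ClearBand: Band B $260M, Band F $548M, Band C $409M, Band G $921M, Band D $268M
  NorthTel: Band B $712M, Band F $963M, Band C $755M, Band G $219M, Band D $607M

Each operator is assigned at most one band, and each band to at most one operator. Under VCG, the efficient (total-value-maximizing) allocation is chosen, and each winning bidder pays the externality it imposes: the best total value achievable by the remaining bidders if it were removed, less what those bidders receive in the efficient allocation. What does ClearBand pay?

Efficient allocation: Meridian→Band F ($605M), VistaNet→Band D ($755M), Solara→Band B ($927M), ClearBand→Band G ($921M), NorthTel→Band C ($755M); total welfare W = $3963M.
ClearBand receives Band G at value $921M, so the others get W − 921 = $3042M.
Without ClearBand: best allocation of the remaining 4 bidders over all 5 bands is Meridian→Band G ($652M), VistaNet→Band C ($767M), Solara→Band B ($927M), NorthTel→Band F ($963M), total $3309M.
VCG payment = (others' best without ClearBand) − (others' welfare with ClearBand) = 3309 − 3042 = $267M.

ClearBand pays $267M.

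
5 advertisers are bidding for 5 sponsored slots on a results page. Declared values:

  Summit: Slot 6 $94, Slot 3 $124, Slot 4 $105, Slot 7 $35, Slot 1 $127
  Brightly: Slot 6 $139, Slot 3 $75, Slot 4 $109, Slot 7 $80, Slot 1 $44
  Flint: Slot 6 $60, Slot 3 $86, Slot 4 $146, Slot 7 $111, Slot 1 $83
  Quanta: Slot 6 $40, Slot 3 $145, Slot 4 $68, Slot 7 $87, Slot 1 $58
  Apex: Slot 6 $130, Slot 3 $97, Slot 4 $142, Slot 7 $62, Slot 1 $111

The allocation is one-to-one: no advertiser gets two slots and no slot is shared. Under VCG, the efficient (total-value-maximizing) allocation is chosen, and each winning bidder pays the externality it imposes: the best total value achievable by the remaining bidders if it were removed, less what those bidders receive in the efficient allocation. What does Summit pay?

Summit pays $4.

Efficient allocation: Summit→Slot 1 ($127), Brightly→Slot 6 ($139), Flint→Slot 7 ($111), Quanta→Slot 3 ($145), Apex→Slot 4 ($142); total welfare W = $664.
Summit receives Slot 1 at value $127, so the others get W − 127 = $537.
Without Summit: best allocation of the remaining 4 bidders over all 5 slots is Brightly→Slot 6 ($139), Flint→Slot 4 ($146), Quanta→Slot 3 ($145), Apex→Slot 1 ($111), total $541.
VCG payment = (others' best without Summit) − (others' welfare with Summit) = 541 − 537 = $4.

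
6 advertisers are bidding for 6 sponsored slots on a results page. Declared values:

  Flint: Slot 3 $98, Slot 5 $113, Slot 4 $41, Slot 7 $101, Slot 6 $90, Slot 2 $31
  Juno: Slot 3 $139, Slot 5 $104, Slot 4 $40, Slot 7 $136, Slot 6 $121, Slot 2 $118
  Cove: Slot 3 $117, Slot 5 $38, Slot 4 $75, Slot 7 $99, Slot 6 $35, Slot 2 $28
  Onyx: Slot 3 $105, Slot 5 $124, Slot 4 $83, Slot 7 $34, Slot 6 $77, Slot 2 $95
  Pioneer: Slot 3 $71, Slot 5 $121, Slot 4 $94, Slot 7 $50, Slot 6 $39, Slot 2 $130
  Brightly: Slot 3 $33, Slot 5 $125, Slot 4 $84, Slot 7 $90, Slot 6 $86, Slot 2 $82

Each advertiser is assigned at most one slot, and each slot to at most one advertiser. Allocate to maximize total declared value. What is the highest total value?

Maximum total: $681

This is the linear assignment problem.
Optimal: Flint→Slot 6 ($90), Juno→Slot 7 ($136), Cove→Slot 3 ($117), Onyx→Slot 5 ($124), Pioneer→Slot 2 ($130), Brightly→Slot 4 ($84) — total 90+136+117+124+130+84 = $681.
Max-entry greedy (repeatedly take the single best remaining cell) gives $613, worse by 68.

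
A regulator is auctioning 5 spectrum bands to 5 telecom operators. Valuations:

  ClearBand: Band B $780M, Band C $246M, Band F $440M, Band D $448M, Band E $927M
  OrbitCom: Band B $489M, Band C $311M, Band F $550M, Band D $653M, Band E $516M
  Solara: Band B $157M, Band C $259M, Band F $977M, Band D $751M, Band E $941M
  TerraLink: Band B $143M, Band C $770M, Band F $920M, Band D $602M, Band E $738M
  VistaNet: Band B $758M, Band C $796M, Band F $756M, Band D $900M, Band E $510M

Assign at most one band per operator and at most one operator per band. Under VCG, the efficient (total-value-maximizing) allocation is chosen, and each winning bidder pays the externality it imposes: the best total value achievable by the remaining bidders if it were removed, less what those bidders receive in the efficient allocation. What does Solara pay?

Efficient allocation: ClearBand→Band B ($780M), OrbitCom→Band D ($653M), Solara→Band E ($941M), TerraLink→Band F ($920M), VistaNet→Band C ($796M); total welfare W = $4090M.
Solara receives Band E at value $941M, so the others get W − 941 = $3149M.
Without Solara: best allocation of the remaining 4 bidders over all 5 bands is ClearBand→Band E ($927M), OrbitCom→Band D ($653M), TerraLink→Band F ($920M), VistaNet→Band C ($796M), total $3296M.
VCG payment = (others' best without Solara) − (others' welfare with Solara) = 3296 − 3149 = $147M.

Solara pays $147M.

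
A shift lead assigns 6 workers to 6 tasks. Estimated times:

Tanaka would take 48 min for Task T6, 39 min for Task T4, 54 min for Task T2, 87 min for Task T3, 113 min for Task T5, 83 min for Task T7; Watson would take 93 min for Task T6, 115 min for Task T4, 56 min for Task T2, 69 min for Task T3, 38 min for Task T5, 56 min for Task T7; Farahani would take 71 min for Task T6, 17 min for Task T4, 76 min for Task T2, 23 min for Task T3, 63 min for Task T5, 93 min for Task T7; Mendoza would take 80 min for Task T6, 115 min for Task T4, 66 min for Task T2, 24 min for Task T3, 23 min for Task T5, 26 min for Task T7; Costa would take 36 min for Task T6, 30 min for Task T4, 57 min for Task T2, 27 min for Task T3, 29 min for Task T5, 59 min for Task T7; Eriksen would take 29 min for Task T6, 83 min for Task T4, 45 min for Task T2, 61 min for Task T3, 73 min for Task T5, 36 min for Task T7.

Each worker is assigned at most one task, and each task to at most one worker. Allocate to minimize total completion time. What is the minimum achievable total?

Optimal: Tanaka→Task T2 (54 min), Watson→Task T5 (38 min), Farahani→Task T4 (17 min), Mendoza→Task T7 (26 min), Costa→Task T3 (27 min), Eriksen→Task T6 (29 min) — total 54+38+17+26+27+29 = 191 min.
Column-greedy (each task in turn goes to its cheapest remaining worker) gives 209 min, worse by 18.
Swapping Eriksen↔Costa (Eriksen→Task T3 61 min, Costa→Task T6 36 min) adds 41.
No other one-to-one assignment undercuts 191 min.

Min total: 191 min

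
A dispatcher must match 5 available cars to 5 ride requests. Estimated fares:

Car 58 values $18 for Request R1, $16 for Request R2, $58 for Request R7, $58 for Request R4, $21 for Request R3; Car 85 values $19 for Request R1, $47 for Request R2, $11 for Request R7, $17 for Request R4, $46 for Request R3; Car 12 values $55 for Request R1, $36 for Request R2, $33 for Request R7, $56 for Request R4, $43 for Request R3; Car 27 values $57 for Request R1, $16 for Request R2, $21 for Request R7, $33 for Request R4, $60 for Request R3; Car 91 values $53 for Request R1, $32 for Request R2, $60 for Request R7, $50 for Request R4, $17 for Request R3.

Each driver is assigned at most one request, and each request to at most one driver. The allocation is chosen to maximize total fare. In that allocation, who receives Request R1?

Treat this as an assignment problem: match each driver to one request.
Optimal: Car 58→Request R4 ($58), Car 85→Request R2 ($47), Car 12→Request R1 ($55), Car 27→Request R3 ($60), Car 91→Request R7 ($60) — total 58+47+55+60+60 = $280.
Column-greedy (each request in turn goes to its best remaining driver) gives $265, worse by 15.
Checked against all permutations: $280 is optimal.
Car 12's own top request is Request R4 ($56), but forcing Car 12→Request R4 and reassigning the rest optimally gives only $274 — worse by 6.

Car 12 receives Request R1.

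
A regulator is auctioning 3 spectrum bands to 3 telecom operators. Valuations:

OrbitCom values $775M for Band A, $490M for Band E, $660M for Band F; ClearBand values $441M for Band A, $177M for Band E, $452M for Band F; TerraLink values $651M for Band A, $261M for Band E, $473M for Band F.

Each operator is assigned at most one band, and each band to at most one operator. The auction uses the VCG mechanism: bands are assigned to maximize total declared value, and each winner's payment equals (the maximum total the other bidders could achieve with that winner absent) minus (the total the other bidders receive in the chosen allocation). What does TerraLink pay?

TerraLink pays $285M.

Efficient allocation: OrbitCom→Band E ($490M), ClearBand→Band F ($452M), TerraLink→Band A ($651M); total welfare W = $1593M.
TerraLink receives Band A at value $651M, so the others get W − 651 = $942M.
Without TerraLink: best allocation of the remaining 2 bidders over all 3 bands is OrbitCom→Band A ($775M), ClearBand→Band F ($452M), total $1227M.
VCG payment = (others' best without TerraLink) − (others' welfare with TerraLink) = 1227 − 942 = $285M.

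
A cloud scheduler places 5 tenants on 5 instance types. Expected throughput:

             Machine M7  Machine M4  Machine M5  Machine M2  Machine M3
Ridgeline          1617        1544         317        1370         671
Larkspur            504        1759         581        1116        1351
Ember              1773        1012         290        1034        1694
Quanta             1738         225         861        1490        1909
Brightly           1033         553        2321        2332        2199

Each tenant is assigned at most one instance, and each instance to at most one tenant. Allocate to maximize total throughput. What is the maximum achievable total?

Optimal: Ridgeline→Machine M2 (1370 ops/s), Larkspur→Machine M4 (1759 ops/s), Ember→Machine M7 (1773 ops/s), Quanta→Machine M3 (1909 ops/s), Brightly→Machine M5 (2321 ops/s) — total 1370+1759+1773+1909+2321 = 9132 ops/s.
Column-greedy (each instance in turn goes to its best remaining tenant) gives 8014 ops/s, worse by 1118.
Swapping Brightly↔Ember (Brightly→Machine M7 1033 ops/s, Ember→Machine M5 290 ops/s) loses 2771.

Maximum total: 9132 ops/s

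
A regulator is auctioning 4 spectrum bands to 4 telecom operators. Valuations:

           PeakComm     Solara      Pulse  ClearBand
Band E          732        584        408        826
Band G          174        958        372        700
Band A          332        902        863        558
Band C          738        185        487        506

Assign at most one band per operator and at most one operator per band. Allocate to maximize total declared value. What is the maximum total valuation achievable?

Max total: $3385M

This is the linear assignment problem.
Optimal: PeakComm→Band C ($738M), Solara→Band G ($958M), Pulse→Band A ($863M), ClearBand→Band E ($826M) — total 738+958+863+826 = $3385M.
Checked against all permutations: $3385M is optimal.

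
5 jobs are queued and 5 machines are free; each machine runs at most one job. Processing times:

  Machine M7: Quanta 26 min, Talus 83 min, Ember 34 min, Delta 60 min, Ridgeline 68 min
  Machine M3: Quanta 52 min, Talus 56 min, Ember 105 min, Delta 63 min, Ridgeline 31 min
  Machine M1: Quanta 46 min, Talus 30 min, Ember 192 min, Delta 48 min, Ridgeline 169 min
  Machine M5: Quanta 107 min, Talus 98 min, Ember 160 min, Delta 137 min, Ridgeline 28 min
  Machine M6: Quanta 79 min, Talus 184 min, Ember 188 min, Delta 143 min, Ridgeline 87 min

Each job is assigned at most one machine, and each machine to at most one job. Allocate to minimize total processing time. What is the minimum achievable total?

This is a one-to-one assignment (minimum-cost bipartite matching).
Optimal: Quanta→Machine M6 (79 min), Talus→Machine M1 (30 min), Ember→Machine M7 (34 min), Delta→Machine M3 (63 min), Ridgeline→Machine M5 (28 min) — total 79+30+34+63+28 = 234 min.
Row-greedy (each job in turn takes its cheapest remaining machine) gives 385 min, worse by 151.
Next-best assignment: Quanta→Machine M6, Talus→Machine M3, Ember→Machine M7, Delta→Machine M1, Ridgeline→Machine M5 = 245 min.

Minimum total: 234 min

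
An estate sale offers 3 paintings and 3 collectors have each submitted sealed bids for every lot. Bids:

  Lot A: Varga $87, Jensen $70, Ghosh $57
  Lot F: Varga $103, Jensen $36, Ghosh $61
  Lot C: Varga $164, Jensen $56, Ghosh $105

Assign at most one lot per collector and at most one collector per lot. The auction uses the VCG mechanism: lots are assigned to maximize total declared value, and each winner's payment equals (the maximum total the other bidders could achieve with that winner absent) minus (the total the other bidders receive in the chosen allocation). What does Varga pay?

Efficient allocation: Varga→Lot C ($164), Jensen→Lot A ($70), Ghosh→Lot F ($61); total welfare W = $295.
Varga receives Lot C at value $164, so the others get W − 164 = $131.
Without Varga: best allocation of the remaining 2 bidders over all 3 lots is Jensen→Lot A ($70), Ghosh→Lot C ($105), total $175.
VCG payment = (others' best without Varga) − (others' welfare with Varga) = 175 − 131 = $44.

Varga pays $44.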